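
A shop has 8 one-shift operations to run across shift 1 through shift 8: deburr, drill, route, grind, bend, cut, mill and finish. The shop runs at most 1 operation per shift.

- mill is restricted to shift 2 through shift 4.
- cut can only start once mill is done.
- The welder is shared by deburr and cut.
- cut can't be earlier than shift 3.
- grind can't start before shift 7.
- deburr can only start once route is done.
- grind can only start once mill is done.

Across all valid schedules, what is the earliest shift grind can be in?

Grind is available from shift 7.
grind at shift 7 is achievable: drill -> shift 5, mill -> shift 2, grind -> shift 7, finish -> shift 8, cut -> shift 3, bend -> shift 6, deburr -> shift 4, route -> shift 1.

shift 7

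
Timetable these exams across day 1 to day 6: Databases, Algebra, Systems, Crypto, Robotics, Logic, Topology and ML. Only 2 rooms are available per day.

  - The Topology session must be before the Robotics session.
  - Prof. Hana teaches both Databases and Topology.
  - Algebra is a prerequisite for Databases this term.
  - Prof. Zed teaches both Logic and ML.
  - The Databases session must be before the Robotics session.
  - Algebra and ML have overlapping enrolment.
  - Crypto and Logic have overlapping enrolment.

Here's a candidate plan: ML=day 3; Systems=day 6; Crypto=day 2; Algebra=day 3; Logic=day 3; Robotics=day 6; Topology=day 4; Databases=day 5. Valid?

No — it violates: Prof. Zed teaches both Logic and ML

Prof. Zed teaches both Logic and ML — violated.
Algebra and ML have overlapping enrolment — violated.
Only 2 rooms are available per day — violated.
The Databases session must be before the Robotics session — holds.
Crypto and Logic have overlapping enrolment — holds.
Prof. Hana teaches both Databases and Topology — holds.
Algebra is a prerequisite for Databases this term — holds.
The Topology session must be before the Robotics session — holds.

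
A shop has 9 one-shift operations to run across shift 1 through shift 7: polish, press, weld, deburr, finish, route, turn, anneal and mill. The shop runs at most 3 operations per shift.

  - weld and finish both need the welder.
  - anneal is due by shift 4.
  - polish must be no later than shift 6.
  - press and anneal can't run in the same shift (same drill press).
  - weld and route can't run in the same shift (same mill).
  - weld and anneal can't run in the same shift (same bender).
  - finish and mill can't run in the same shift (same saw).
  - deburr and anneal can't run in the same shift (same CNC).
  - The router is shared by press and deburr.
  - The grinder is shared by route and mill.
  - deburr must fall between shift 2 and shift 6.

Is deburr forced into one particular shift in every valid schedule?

No

deburr can be shift 2 (e.g. turn -> shift 2, mill -> shift 4, anneal -> shift 1, polish -> shift 1, deburr -> shift 2, weld -> shift 2, press -> shift 3, route -> shift 3, finish -> shift 1) or shift 3 (e.g. route -> shift 3; turn -> shift 2; anneal -> shift 1; mill -> shift 4; deburr -> shift 3; finish -> shift 1; weld -> shift 2; press -> shift 2; polish -> shift 1).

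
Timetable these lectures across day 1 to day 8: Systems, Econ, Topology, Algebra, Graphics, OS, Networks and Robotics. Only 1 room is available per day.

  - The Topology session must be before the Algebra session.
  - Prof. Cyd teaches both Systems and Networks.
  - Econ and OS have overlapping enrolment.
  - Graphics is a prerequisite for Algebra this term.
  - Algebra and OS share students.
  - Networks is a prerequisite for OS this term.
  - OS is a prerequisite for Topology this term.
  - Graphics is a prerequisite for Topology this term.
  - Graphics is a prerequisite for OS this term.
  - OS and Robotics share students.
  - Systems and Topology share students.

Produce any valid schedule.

OS=day 3; Systems=day 6; Algebra=day 5; Topology=day 4; Networks=day 2; Econ=day 7; Graphics=day 1; Robotics=day 8

Checking: Graphics(day 1) before Algebra(day 5); Graphics(day 1) before Topology(day 4); Networks(day 2) before OS(day 3); OS(day 3) before Topology(day 4); Topology(day 4) before Algebra(day 5); Graphics(day 1) before OS(day 3); OS(day 3) != Robotics(day 8); Algebra(day 5) != OS(day 3); Systems(day 6) != Topology(day 4); Systems(day 6) != Networks(day 2); Econ(day 7) != OS(day 3); max 1 per day (cap 1).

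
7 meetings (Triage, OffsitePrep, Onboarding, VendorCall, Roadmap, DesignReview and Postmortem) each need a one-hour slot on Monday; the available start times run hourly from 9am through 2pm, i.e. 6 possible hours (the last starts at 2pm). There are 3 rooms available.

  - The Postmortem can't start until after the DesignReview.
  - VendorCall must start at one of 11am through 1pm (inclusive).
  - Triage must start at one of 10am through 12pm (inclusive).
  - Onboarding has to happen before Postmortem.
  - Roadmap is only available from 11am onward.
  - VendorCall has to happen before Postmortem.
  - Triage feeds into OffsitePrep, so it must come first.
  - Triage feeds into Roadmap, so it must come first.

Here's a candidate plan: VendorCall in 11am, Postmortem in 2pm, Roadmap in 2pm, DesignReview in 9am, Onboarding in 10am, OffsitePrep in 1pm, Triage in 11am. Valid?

Yes

Triage feeds into Roadmap, so it must come first — holds.
There are 3 rooms available — holds.
Roadmap is only available from 11am onward — holds.
The Postmortem can't start until after the DesignReview — holds.
Onboarding has to happen before Postmortem — holds.
Triage feeds into OffsitePrep, so it must come first — holds.
VendorCall must start at one of 11am through 1pm (inclusive) — holds.
Triage must start at one of 10am through 12pm (inclusive) — holds.
VendorCall has to happen before Postmortem — holds.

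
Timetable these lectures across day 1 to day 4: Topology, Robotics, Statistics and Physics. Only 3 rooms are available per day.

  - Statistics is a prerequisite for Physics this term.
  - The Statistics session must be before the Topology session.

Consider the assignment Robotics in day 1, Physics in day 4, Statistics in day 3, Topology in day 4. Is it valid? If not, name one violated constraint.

Yes

Statistics is a prerequisite for Physics this term — holds.
Only 3 rooms are available per day — holds.
The Statistics session must be before the Topology session — holds.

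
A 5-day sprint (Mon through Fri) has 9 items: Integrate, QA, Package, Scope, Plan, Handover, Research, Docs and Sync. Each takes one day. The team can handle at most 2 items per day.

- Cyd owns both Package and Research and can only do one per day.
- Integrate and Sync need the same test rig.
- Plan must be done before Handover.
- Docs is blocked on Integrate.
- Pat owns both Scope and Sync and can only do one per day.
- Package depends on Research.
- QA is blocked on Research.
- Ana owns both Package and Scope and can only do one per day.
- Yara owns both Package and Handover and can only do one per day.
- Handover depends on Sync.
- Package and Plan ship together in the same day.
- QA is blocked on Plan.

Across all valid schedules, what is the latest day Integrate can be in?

Thu

Downstream work caps Integrate at Thu.
Integrate at Thu is achievable: Sync=Mon, QA=Wed, Docs=Fri, Plan=Tue, Integrate=Thu, Handover=Wed, Package=Tue, Scope=Thu, Research=Mon.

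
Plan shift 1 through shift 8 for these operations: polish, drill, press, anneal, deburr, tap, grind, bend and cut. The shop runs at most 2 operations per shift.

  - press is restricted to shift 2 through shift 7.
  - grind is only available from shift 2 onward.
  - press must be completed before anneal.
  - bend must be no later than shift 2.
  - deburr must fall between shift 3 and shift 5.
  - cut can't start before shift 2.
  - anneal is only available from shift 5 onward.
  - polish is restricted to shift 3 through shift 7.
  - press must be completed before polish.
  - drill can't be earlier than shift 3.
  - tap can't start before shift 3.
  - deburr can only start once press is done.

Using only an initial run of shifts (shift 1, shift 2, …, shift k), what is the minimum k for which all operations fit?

The precedence chain requires at least 2 distinct shifts.
With at most 2 per shift and 9 operations, at least 5 shifts are needed.
anneal can't be placed before shift 5, so the schedule must run through at least shift 5.
5 works (last occupied shift: shift 5): for example bend=shift 1; anneal=shift 5; polish=shift 3; grind=shift 2; press=shift 2; tap=shift 4; drill=shift 4; deburr=shift 3; cut=shift 5.

5 shifts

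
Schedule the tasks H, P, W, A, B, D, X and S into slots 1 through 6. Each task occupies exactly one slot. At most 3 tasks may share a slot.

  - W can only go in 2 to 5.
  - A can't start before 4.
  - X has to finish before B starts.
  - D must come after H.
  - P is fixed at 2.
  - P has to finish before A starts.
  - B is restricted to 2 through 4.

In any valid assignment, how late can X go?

Downstream work caps X at 3.
X at 3 is achievable: H -> 1, B -> 4, S -> 1, X -> 3, D -> 2, W -> 2, P -> 2, A -> 4.

3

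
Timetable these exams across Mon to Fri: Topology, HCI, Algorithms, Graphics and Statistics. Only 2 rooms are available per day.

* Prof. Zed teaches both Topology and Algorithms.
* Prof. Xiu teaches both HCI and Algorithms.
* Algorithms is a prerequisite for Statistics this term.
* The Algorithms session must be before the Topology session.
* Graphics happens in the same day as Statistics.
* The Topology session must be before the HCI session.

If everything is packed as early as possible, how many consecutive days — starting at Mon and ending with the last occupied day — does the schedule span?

The precedence chain requires at least 3 distinct days.
With at most 2 per day and 5 exams, at least 3 days are needed.
Could 3 days be enough, i.e. nothing placed later than Wed? First, Statistics must come after Algorithms (at Mon or later) → {Tue, Wed}; Algorithms must come before Statistics (at Wed or earlier) → {Mon, Tue}; Topology must come after Algorithms (at Mon or later) → {Tue, Wed}; HCI must come after Topology (at Tue or later) → {Wed}; Topology must come before HCI (at Wed or earlier) → {Tue}; Graphics must be in the same day as Statistics (in {Tue, Wed}) → {Tue, Wed}. Graphics could then only be at {Tue, Wed}; try each:
- suppose Graphics is at Tue; Statistics must be in the same day as Graphics (in {Tue}) → {Tue}; that puts Topology, Graphics and Statistics all in Tue — more than 2 per day.
- suppose Graphics is at Wed; Statistics must be in the same day as Graphics (in {Wed}) → {Wed}; that puts HCI, Graphics and Statistics all in Wed — more than 2 per day.
Every option fails, so 3 days is not enough.
4 works (last occupied day: Thu): for example HCI -> Wed; Algorithms -> Mon; Graphics -> Thu; Topology -> Tue; Statistics -> Thu.

4 days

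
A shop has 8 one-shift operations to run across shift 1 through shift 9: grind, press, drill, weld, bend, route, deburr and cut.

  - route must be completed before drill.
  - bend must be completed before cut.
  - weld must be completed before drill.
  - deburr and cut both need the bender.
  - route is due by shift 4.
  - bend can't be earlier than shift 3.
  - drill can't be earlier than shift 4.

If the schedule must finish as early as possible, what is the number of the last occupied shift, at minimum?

The precedence chain requires at least 2 distinct shifts.
drill can't be placed before shift 4, so the schedule must run through at least shift 4.
4 works (last occupied shift: shift 4): for example bend=shift 3; grind=shift 1; cut=shift 4; deburr=shift 1; weld=shift 1; drill=shift 4; route=shift 1; press=shift 1.

shift 4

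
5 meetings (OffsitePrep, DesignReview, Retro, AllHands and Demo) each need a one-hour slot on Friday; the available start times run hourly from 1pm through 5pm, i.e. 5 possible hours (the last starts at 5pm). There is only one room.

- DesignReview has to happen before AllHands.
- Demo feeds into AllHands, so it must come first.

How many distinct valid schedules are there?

40

Splitting on OffsitePrep: it can be 1pm (8), 2pm (8), 3pm (8), 4pm (8), 5pm (8). Listing each branch's schedules as (DesignReview, Retro, AllHands, Demo):
OffsitePrep=1pm: (2pm,3pm,5pm,4pm) (2pm,4pm,5pm,3pm) (2pm,5pm,4pm,3pm) (3pm,2pm,5pm,4pm) (3pm,4pm,5pm,2pm) (3pm,5pm,4pm,2pm) (4pm,2pm,5pm,3pm) (4pm,3pm,5pm,2pm) — 8.
OffsitePrep=2pm: (1pm,3pm,5pm,4pm) (1pm,4pm,5pm,3pm) (1pm,5pm,4pm,3pm) (3pm,1pm,5pm,4pm) (3pm,4pm,5pm,1pm) (3pm,5pm,4pm,1pm) (4pm,1pm,5pm,3pm) (4pm,3pm,5pm,1pm) — 8.
OffsitePrep=3pm: (1pm,2pm,5pm,4pm) (1pm,4pm,5pm,2pm) (1pm,5pm,4pm,2pm) (2pm,1pm,5pm,4pm) (2pm,4pm,5pm,1pm) (2pm,5pm,4pm,1pm) (4pm,1pm,5pm,2pm) (4pm,2pm,5pm,1pm) — 8.
OffsitePrep=4pm: (1pm,2pm,5pm,3pm) (1pm,3pm,5pm,2pm) (1pm,5pm,3pm,2pm) (2pm,1pm,5pm,3pm) (2pm,3pm,5pm,1pm) (2pm,5pm,3pm,1pm) (3pm,1pm,5pm,2pm) (3pm,2pm,5pm,1pm) — 8.
OffsitePrep=5pm: (1pm,2pm,4pm,3pm) (1pm,3pm,4pm,2pm) (1pm,4pm,3pm,2pm) (2pm,1pm,4pm,3pm) (2pm,3pm,4pm,1pm) (2pm,4pm,3pm,1pm) (3pm,1pm,4pm,2pm) (3pm,2pm,4pm,1pm) — 8.
Summing: 8 + 8 + 8 + 8 + 8 = 40.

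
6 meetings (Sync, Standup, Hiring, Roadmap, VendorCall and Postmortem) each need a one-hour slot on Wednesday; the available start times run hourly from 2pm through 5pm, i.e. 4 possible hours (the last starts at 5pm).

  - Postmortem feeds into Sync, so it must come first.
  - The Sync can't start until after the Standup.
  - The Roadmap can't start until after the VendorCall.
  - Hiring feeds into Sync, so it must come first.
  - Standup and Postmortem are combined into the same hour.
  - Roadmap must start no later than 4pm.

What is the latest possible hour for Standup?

4pm

Downstream work caps Standup at 4pm.
Standup at 4pm is achievable: Sync -> 5pm, Postmortem -> 4pm, Standup -> 4pm, Roadmap -> 3pm, Hiring -> 2pm, VendorCall -> 2pm.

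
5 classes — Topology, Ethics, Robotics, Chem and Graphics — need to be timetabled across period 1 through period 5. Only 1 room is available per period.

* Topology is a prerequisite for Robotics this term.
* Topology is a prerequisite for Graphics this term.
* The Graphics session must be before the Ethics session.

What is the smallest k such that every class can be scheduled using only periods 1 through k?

5 periods

The precedence chain requires at least 3 distinct periods.
With at most 1 per period and 5 classes, at least 5 periods are needed.
5 works (last occupied period: period 5): for example Chem in period 5, Graphics in period 2, Robotics in period 4, Topology in period 1, Ethics in period 3.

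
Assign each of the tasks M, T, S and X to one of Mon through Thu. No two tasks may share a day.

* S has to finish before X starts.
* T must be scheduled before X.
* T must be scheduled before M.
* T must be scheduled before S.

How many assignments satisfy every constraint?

Enumerating: M -> Thu, T -> Mon, S -> Tue, X -> Wed | M=Wed; T=Mon; X=Thu; S=Tue | M in Tue; S in Wed; T in Mon; X in Thu.

3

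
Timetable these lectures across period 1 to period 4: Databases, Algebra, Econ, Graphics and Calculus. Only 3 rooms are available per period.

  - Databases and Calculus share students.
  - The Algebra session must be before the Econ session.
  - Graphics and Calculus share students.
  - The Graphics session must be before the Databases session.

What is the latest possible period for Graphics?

period 3

Downstream work caps Graphics at period 3.
Graphics at period 3 is achievable: Algebra -> period 1, Graphics -> period 3, Calculus -> period 1, Databases -> period 4, Econ -> period 2.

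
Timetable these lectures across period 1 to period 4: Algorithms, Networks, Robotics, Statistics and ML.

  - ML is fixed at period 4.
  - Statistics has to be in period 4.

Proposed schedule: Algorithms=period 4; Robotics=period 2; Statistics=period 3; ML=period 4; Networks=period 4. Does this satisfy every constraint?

Invalid. Statistics has to be in period 4.

Statistics has to be in period 4 — violated.
ML is fixed at period 4 — holds.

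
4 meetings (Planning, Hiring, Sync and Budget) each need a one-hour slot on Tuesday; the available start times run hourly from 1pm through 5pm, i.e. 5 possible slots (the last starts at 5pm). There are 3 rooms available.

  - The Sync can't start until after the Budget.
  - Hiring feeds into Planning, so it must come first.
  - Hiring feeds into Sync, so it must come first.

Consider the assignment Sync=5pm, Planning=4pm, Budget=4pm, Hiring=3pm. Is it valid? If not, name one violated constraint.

Valid

Hiring feeds into Planning, so it must come first — holds.
The Sync can't start until after the Budget — holds.
Hiring feeds into Sync, so it must come first — holds.
There are 3 rooms available — holds.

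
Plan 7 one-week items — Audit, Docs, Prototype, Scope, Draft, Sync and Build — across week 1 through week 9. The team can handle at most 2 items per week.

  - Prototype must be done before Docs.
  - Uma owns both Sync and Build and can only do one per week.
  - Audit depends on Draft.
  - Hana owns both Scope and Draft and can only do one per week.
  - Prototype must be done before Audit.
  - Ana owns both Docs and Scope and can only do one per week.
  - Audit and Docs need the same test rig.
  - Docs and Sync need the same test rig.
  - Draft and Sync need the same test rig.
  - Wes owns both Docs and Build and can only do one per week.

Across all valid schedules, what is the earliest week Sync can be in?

week 1

Sync at week 1 is achievable: Scope in week 3, Draft in week 2, Prototype in week 1, Audit in week 3, Build in week 4, Docs in week 2, Sync in week 1.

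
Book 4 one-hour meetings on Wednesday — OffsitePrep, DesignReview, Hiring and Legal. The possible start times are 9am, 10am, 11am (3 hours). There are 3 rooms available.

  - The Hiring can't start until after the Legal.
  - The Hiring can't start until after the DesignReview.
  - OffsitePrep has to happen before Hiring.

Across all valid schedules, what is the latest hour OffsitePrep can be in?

10am

Downstream work caps OffsitePrep at 10am.
OffsitePrep at 10am is achievable: Hiring=11am; Legal=9am; DesignReview=9am; OffsitePrep=10am.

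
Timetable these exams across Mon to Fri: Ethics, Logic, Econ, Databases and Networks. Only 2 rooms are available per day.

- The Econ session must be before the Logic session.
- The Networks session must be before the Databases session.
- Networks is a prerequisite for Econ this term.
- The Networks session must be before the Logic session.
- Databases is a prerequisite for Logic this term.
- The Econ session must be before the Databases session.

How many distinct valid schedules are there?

25

Splitting on Ethics: it can be Mon (5), Tue (5), Wed (5), Thu (5), Fri (5). Listing each branch's schedules as (Logic, Econ, Databases, Networks):
Ethics=Mon: (Thu,Tue,Wed,Mon) (Fri,Tue,Wed,Mon) (Fri,Tue,Thu,Mon) (Fri,Wed,Thu,Mon) (Fri,Wed,Thu,Tue) — 5.
Ethics=Tue: (Thu,Tue,Wed,Mon) (Fri,Tue,Wed,Mon) (Fri,Tue,Thu,Mon) (Fri,Wed,Thu,Mon) (Fri,Wed,Thu,Tue) — 5.
Ethics=Wed: (Thu,Tue,Wed,Mon) (Fri,Tue,Wed,Mon) (Fri,Tue,Thu,Mon) (Fri,Wed,Thu,Mon) (Fri,Wed,Thu,Tue) — 5.
Ethics=Thu: (Thu,Tue,Wed,Mon) (Fri,Tue,Wed,Mon) (Fri,Tue,Thu,Mon) (Fri,Wed,Thu,Mon) (Fri,Wed,Thu,Tue) — 5.
Ethics=Fri: (Thu,Tue,Wed,Mon) (Fri,Tue,Wed,Mon) (Fri,Tue,Thu,Mon) (Fri,Wed,Thu,Mon) (Fri,Wed,Thu,Tue) — 5.
Summing: 5 + 5 + 5 + 5 + 5 = 25.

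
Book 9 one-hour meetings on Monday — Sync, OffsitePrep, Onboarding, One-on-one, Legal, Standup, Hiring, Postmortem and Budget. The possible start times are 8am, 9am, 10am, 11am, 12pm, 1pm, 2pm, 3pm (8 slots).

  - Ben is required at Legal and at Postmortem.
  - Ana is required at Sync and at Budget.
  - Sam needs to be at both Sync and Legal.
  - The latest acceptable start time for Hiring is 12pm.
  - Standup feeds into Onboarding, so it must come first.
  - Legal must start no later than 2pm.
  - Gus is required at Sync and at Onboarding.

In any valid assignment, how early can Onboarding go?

Precedence pushes Onboarding to at least 9am.
Onboarding at 9am is achievable: Budget=8am; Postmortem=9am; Standup=8am; Hiring=8am; Onboarding=9am; Legal=8am; OffsitePrep=8am; Sync=10am; One-on-one=8am.

9am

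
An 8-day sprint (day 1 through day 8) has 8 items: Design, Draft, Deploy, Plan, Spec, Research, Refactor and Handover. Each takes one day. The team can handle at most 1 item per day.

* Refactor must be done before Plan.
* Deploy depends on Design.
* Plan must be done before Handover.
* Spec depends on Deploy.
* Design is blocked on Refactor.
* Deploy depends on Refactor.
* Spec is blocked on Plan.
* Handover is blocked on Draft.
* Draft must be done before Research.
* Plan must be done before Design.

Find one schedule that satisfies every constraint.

Spec -> day 6, Research -> day 8, Deploy -> day 4, Design -> day 3, Draft -> day 5, Plan -> day 2, Refactor -> day 1, Handover -> day 7

Checking: Plan(day 2) before Design(day 3); Draft(day 5) before Research(day 8); Refactor(day 1) before Plan(day 2); Plan(day 2) before Handover(day 7); Design(day 3) before Deploy(day 4); Draft(day 5) before Handover(day 7); Refactor(day 1) before Deploy(day 4); Deploy(day 4) before Spec(day 6); Refactor(day 1) before Design(day 3); Plan(day 2) before Spec(day 6); max 1 per day (cap 1).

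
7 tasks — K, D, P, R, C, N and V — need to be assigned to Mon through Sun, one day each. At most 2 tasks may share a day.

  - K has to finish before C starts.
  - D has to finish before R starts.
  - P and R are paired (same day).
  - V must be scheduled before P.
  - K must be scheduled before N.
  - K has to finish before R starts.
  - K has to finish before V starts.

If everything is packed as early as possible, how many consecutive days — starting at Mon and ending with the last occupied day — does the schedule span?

4

The precedence chain requires at least 3 distinct days.
With at most 2 per day and 7 tasks, at least 4 days are needed.
4 works (last occupied day: Thu): for example R=Wed; P=Wed; C=Tue; K=Mon; V=Tue; D=Mon; N=Thu.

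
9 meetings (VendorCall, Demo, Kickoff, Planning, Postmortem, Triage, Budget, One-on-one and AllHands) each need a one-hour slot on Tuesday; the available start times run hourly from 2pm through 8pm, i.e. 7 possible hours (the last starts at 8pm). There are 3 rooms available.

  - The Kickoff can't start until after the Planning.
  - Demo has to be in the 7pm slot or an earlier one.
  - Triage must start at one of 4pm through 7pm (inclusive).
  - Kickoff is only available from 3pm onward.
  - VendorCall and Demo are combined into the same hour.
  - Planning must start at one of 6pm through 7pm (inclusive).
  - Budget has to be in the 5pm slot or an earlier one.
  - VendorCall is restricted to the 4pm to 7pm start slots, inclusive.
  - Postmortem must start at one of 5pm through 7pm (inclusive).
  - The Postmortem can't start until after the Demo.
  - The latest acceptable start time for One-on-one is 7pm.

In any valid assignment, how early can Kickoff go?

7pm

Kickoff is available from 3pm; precedence pushes Kickoff to at least 7pm.
Kickoff at 7pm is achievable: Postmortem -> 5pm; Demo -> 4pm; AllHands -> 2pm; Kickoff -> 7pm; Triage -> 4pm; Budget -> 2pm; Planning -> 6pm; One-on-one -> 2pm; VendorCall -> 4pm.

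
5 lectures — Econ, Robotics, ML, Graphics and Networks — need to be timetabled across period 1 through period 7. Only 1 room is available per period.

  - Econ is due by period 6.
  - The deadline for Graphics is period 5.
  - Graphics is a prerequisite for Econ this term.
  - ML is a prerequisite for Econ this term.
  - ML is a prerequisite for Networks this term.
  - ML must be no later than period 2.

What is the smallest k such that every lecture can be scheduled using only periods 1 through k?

The precedence chain requires at least 2 distinct periods.
With at most 1 per period and 5 lectures, at least 5 periods are needed.
5 works (last occupied period: period 5): for example Econ in period 3, ML in period 1, Networks in period 4, Graphics in period 2, Robotics in period 5.

5 periods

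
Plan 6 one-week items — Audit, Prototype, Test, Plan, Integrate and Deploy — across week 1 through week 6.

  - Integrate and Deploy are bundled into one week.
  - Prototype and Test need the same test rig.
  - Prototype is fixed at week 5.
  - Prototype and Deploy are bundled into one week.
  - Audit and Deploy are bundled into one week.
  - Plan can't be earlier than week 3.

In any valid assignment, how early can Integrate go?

Integrate must be in the same week as Prototype, which can't be before week 5, so Integrate is at least week 5; Integrate must be in the same week as Prototype, which can't be after week 5, so Integrate is at most week 5.
Integrate at week 5 is achievable: Test=week 1; Audit=week 5; Deploy=week 5; Plan=week 3; Prototype=week 5; Integrate=week 5.

week 5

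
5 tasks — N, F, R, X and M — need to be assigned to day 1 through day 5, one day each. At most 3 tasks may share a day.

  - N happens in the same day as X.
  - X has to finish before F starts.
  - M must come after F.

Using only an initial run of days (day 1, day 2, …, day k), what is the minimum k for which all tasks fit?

3

The precedence chain requires at least 3 distinct days.
With at most 3 per day and 5 tasks, at least 2 days are needed.
3 works (last occupied day: day 3): for example R -> day 1, M -> day 3, N -> day 1, X -> day 1, F -> day 2.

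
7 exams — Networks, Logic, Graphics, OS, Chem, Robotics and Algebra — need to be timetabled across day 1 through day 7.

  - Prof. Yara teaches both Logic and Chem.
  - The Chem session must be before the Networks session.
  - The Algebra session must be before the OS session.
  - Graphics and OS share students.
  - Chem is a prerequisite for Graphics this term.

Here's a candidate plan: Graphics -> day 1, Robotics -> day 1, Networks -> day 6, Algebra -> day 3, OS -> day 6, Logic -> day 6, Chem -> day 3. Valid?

Prof. Yara teaches both Logic and Chem — holds.
Graphics and OS share students — holds.
The Chem session must be before the Networks session — holds.
The Algebra session must be before the OS session — holds.
Chem is a prerequisite for Graphics this term — violated.

Invalid. Chem is a prerequisite for Graphics this term.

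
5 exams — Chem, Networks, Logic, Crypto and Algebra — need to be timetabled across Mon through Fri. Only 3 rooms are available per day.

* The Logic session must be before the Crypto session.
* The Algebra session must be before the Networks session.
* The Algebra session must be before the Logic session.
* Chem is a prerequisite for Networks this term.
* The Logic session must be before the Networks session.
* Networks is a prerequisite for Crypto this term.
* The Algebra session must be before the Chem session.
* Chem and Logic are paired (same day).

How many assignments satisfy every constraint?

5

Splitting on Chem: it can be Tue (3), Wed (2). Listing each branch's schedules as (Networks, Logic, Crypto, Algebra):
Chem=Tue: (Wed,Tue,Thu,Mon) (Wed,Tue,Fri,Mon) (Thu,Tue,Fri,Mon) — 3.
Chem=Wed: (Thu,Wed,Fri,Mon) (Thu,Wed,Fri,Tue) — 2.
Summing: 3 + 2 = 5.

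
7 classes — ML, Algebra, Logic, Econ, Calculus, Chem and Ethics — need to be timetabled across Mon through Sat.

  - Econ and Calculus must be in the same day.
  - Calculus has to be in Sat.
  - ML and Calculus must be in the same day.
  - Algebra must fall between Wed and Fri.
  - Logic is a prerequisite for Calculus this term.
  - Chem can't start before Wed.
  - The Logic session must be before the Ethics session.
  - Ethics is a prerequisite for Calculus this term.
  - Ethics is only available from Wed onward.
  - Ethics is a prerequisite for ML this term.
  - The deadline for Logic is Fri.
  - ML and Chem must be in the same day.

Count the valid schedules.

Splitting on Algebra: it can be Wed (9), Thu (9), Fri (9). Listing each branch's schedules as (ML, Logic, Econ, Calculus, Chem, Ethics):
Algebra=Wed: (Sat,Mon,Sat,Sat,Sat,Wed) (Sat,Mon,Sat,Sat,Sat,Thu) (Sat,Mon,Sat,Sat,Sat,Fri) (Sat,Tue,Sat,Sat,Sat,Wed) (Sat,Tue,Sat,Sat,Sat,Thu) (Sat,Tue,Sat,Sat,Sat,Fri) (Sat,Wed,Sat,Sat,Sat,Thu) (Sat,Wed,Sat,Sat,Sat,Fri) (Sat,Thu,Sat,Sat,Sat,Fri) — 9.
Algebra=Thu: (Sat,Mon,Sat,Sat,Sat,Wed) (Sat,Mon,Sat,Sat,Sat,Thu) (Sat,Mon,Sat,Sat,Sat,Fri) (Sat,Tue,Sat,Sat,Sat,Wed) (Sat,Tue,Sat,Sat,Sat,Thu) (Sat,Tue,Sat,Sat,Sat,Fri) (Sat,Wed,Sat,Sat,Sat,Thu) (Sat,Wed,Sat,Sat,Sat,Fri) (Sat,Thu,Sat,Sat,Sat,Fri) — 9.
Algebra=Fri: (Sat,Mon,Sat,Sat,Sat,Wed) (Sat,Mon,Sat,Sat,Sat,Thu) (Sat,Mon,Sat,Sat,Sat,Fri) (Sat,Tue,Sat,Sat,Sat,Wed) (Sat,Tue,Sat,Sat,Sat,Thu) (Sat,Tue,Sat,Sat,Sat,Fri) (Sat,Wed,Sat,Sat,Sat,Thu) (Sat,Wed,Sat,Sat,Sat,Fri) (Sat,Thu,Sat,Sat,Sat,Fri) — 9.
Summing: 9 + 9 + 9 = 27.

27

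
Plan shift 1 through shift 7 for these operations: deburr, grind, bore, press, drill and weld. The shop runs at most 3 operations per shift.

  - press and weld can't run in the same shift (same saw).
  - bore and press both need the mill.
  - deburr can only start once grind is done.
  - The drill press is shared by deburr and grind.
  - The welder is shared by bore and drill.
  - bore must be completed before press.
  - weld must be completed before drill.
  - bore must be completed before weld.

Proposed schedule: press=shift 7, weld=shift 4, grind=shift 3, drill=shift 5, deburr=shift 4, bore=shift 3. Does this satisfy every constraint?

bore must be completed before weld — holds.
bore must be completed before press — holds.
bore and press both need the mill — holds.
The drill press is shared by deburr and grind — holds.
press and weld can't run in the same shift (same saw) — holds.
The welder is shared by bore and drill — holds.
The shop runs at most 3 operations per shift — holds.
deburr can only start once grind is done — holds.
weld must be completed before drill — holds.

Valid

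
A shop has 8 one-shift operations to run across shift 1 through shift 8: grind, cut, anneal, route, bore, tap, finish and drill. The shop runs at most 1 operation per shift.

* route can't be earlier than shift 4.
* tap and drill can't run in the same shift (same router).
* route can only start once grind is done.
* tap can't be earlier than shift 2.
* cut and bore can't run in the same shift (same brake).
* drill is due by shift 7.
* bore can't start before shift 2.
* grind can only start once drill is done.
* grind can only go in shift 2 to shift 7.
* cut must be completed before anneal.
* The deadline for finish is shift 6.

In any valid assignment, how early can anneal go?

Precedence pushes anneal to at least shift 2.
anneal at shift 2 is achievable: route in shift 5, anneal in shift 2, bore in shift 7, finish in shift 6, cut in shift 1, tap in shift 8, grind in shift 4, drill in shift 3.

shift 2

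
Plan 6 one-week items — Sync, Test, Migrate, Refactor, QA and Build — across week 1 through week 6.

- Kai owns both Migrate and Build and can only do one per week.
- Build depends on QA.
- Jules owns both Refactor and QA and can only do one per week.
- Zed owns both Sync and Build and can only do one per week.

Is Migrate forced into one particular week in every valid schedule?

No

Migrate can be week 1 (e.g. Test=week 1; Refactor=week 2; Migrate=week 1; QA=week 1; Build=week 2; Sync=week 1) or week 2 (e.g. QA -> week 1; Test -> week 1; Migrate -> week 2; Sync -> week 1; Refactor -> week 2; Build -> week 3).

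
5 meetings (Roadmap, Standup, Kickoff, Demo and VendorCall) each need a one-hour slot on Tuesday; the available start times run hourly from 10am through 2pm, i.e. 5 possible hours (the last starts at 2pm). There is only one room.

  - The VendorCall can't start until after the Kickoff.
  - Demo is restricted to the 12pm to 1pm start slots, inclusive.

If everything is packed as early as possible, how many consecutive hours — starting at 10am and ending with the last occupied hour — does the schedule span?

5 hours

The precedence chain requires at least 2 distinct hours.
With at most 1 per hour and 5 meetings, at least 5 hours are needed.
Demo can't be placed before 12pm — that is hour 3 counting from 10am — so the schedule must run through at least 3 hours.
5 works (last occupied hour: 2pm): for example Roadmap -> 1pm; Demo -> 12pm; Standup -> 2pm; VendorCall -> 11am; Kickoff -> 10am.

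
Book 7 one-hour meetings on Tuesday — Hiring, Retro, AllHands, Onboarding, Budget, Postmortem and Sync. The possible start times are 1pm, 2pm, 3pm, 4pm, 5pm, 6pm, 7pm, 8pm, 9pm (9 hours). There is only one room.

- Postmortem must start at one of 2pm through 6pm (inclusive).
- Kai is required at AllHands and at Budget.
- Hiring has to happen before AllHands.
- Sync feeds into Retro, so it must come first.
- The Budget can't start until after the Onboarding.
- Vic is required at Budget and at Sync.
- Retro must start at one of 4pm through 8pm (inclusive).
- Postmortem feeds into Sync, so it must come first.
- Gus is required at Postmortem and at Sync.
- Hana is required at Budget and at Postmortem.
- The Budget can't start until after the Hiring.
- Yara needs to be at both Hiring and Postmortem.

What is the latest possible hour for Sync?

7pm

Precedence pushes Sync to at least 3pm; downstream work caps Sync at 7pm.
Sync at 7pm is achievable: Budget in 4pm; Postmortem in 2pm; Retro in 8pm; Onboarding in 3pm; AllHands in 5pm; Sync in 7pm; Hiring in 1pm.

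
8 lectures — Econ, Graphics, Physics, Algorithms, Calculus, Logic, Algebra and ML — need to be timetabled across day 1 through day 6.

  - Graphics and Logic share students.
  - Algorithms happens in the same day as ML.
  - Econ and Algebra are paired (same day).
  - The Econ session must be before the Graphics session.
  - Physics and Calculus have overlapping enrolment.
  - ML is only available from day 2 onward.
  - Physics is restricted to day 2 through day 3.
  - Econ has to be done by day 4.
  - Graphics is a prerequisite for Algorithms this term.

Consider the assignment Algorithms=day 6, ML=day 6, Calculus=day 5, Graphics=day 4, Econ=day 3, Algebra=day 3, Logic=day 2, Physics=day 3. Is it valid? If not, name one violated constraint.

The Econ session must be before the Graphics session — holds.
Graphics is a prerequisite for Algorithms this term — holds.
ML is only available from day 2 onward — holds.
Algorithms happens in the same day as ML — holds.
Graphics and Logic share students — holds.
Physics is restricted to day 2 through day 3 — holds.
Econ and Algebra are paired (same day) — holds.
Physics and Calculus have overlapping enrolment — holds.
Econ has to be done by day 4 — holds.

Yes, all constraints hold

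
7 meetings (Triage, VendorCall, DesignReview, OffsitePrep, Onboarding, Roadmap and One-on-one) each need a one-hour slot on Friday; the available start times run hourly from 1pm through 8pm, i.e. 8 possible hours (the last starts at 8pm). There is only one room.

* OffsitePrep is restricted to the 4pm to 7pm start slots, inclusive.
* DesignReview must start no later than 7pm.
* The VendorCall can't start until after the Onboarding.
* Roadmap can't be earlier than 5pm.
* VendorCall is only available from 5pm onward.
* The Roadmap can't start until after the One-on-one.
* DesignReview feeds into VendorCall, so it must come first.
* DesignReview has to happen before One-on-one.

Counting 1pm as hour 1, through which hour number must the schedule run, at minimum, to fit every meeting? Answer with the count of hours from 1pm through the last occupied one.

7 hours

The precedence chain requires at least 3 distinct hours.
With at most 1 per hour and 7 meetings, at least 7 hours are needed.
VendorCall can't be placed before 5pm — that is hour 5 counting from 1pm — so the schedule must run through at least 5 hours.
7 works (last occupied hour: 7pm): for example Triage -> 7pm; VendorCall -> 5pm; DesignReview -> 1pm; OffsitePrep -> 4pm; Roadmap -> 6pm; One-on-one -> 2pm; Onboarding -> 3pm.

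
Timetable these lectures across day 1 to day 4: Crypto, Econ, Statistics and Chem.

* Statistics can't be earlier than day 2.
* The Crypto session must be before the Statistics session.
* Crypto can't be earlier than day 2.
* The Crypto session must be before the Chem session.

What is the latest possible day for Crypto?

day 3

Crypto is available from day 2; downstream work caps Crypto at day 3.
Crypto at day 3 is achievable: Chem=day 4, Statistics=day 4, Econ=day 1, Crypto=day 3.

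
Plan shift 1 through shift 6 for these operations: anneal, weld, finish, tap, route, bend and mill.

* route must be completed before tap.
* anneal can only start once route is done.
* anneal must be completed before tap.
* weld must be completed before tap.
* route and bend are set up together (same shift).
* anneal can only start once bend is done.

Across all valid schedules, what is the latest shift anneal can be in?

Precedence pushes anneal to at least shift 2; downstream work caps anneal at shift 5.
anneal at shift 5 is achievable: route -> shift 1; finish -> shift 1; anneal -> shift 5; bend -> shift 1; mill -> shift 1; tap -> shift 6; weld -> shift 1.

shift 5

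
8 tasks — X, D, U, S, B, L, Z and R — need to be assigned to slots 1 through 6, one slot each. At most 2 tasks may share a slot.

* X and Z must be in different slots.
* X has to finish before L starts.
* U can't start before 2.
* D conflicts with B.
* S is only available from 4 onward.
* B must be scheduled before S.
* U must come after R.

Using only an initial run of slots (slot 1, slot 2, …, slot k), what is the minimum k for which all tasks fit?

4

The precedence chain requires at least 2 distinct slots.
With at most 2 per slot and 8 tasks, at least 4 slots are needed.
S can't be placed before 4, so the schedule must run through at least slot 4.
4 works (last occupied slot: 4): for example D in 3, S in 4, X in 1, L in 3, U in 2, B in 2, Z in 4, R in 1.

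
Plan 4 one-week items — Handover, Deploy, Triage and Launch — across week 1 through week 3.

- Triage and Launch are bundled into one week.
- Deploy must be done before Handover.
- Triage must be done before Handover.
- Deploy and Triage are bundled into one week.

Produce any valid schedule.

Handover=week 2; Triage=week 1; Deploy=week 1; Launch=week 1

Checking: Deploy(week 1) before Handover(week 2); Triage(week 1) before Handover(week 2); Deploy = Triage = week 1; Triage = Launch = week 1.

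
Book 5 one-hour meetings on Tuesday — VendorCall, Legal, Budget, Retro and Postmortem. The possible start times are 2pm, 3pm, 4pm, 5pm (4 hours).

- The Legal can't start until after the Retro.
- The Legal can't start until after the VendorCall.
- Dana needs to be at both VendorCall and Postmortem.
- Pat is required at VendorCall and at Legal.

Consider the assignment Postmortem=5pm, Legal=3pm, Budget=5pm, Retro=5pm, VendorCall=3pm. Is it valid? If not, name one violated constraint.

Dana needs to be at both VendorCall and Postmortem — holds.
The Legal can't start until after the Retro — violated.
Pat is required at VendorCall and at Legal — violated.
The Legal can't start until after the VendorCall — violated.

Invalid. The Legal can't start until after the Retro.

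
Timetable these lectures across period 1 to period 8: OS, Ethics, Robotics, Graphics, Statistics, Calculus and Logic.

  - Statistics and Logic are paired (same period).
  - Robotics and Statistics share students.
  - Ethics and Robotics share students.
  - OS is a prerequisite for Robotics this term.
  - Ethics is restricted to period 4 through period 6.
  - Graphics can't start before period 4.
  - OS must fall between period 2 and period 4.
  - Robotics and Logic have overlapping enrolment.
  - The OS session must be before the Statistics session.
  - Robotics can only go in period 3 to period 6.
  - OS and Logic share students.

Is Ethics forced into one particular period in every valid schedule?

No

Ethics can be period 4 (e.g. Calculus -> period 1; Robotics -> period 3; Graphics -> period 4; Ethics -> period 4; Statistics -> period 4; Logic -> period 4; OS -> period 2) or period 5 (e.g. Robotics in period 3; Ethics in period 5; Logic in period 4; OS in period 2; Graphics in period 4; Calculus in period 1; Statistics in period 4).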